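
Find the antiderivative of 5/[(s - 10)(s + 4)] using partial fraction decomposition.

Decompose: 5/[(s - 10)(s + 4)] = (5/14)/(s - 10) - (5/14)/(s + 4). Integrate each term: (5/14) ln|(s - 10)| - (5/14) ln|(s + 4)| + C


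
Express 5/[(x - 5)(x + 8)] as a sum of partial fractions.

5/(x - 5)(x + 8) = P/(x - 5) + Q/(x + 8). P = 5/(5 + 8) = 5/13, Q = 5/(-8 - 5) = -5/13
Result: (5/13)/(x - 5) - (5/13)/(x + 8)


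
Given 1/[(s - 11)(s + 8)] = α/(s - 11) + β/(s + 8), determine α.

Cover-up at s = 11: α = 1/(11 + 8) = 1/19


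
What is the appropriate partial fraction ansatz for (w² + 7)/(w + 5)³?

Repeated linear factor (power 3): A/(w + 5) + B/(w + 5)² + C/(w + 5)³


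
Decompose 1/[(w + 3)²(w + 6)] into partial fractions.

Cover-up at w=-6: C = 1/(-6 + 3)² = 1/9. Cover-up at w=-3: B = 1/(-3 + 6) = 1/3. Comparing w² coeff: A = -C = -1/9
Result: (-1/9)/(w + 3) + (1/3)/(w + 3)² + (1/9)/(w + 6)


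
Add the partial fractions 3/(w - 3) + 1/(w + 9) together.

Common denominator (w - 3)(w + 9). Numerator: 3(w + 9) + 1(w - 3) = (3w + 27) + (w - 3) = 4w + 24
Result: (4w + 24)/[(w - 3)(w + 9)]


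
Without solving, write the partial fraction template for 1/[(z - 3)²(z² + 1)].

Repeated linear + quadratic: A/(z - 3) + B/(z - 3)² + (Cz + D)/(z² + 1)


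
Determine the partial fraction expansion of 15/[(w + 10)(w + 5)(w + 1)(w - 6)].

Using Heaviside cover-up: (-1/48)/(w + 10) + (3/44)/(w + 5) - (5/84)/(w + 1) + (15/1232)/(w - 6)


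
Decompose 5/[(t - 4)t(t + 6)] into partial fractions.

Using cover-up method: A = 1/8, B = -5/24, C = 1/12
Result: (1/8)/(t - 4) - (5/24)/t + (1/12)/(t + 6)


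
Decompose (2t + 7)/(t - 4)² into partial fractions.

(2t + 7) = α(t - 4) + β. At t = 4: β = 2·4 + 7 = 15. Coeff of t: α = 2
Result: 2/(t - 4) + 15/(t - 4)²


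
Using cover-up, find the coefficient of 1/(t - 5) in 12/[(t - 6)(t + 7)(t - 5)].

Cover (t - 5), set t=5: 12/[(5 - 6)(5 + 7)] = -1


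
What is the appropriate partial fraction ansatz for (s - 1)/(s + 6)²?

Repeated linear factor: A/(s + 6) + B/(s + 6)²


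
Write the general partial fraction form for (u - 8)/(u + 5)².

Repeated linear factor: P/(u + 5) + Q/(u + 5)²


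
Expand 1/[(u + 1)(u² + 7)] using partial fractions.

Cover-up at u = -1: P = 1/((-1)² + 7) = 1/8. Then Q = -P = -1/8, R = -P·(0 - 1) = 1/8
Result: (1/8)/(u + 1) - ((1/8)u - 1/8)/(u² + 7)


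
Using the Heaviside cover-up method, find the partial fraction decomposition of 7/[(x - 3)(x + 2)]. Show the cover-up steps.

Cover (x - 3): set x=3, get P = 7/(3 + 2) = 7/5. Cover (x + 2): set x=-2, get Q = 7/(-2 - 3) = -7/5.
Result: (7/5)/(x - 3) - (7/5)/(x + 2)


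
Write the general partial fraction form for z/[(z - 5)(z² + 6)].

Linear + irreducible quadratic: α/(z - 5) + (βz + γ)/(z² + 6)


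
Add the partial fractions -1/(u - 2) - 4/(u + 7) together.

Common denominator (u - 2)(u + 7). Numerator: -1(u + 7) - 4(u - 2) = (-u - 7) - (4u - 8) = -5u + 1
Result: (-5u + 1)/[(u - 2)(u + 7)]


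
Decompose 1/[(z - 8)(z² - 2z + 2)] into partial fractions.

Cover-up at z = 8: P = 1/(8² - 2·8 + 2) = 1/50. Then Q = -P = -1/50, R = -P·(-2 + 8) = -3/25
Result: (1/50)/(z - 8) - ((1/50)z + 3/25)/(z² - 2z + 2)


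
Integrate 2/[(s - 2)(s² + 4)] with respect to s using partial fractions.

Cover-up at s=2: A = 2/(2²+4) = 1/4. Coeff matching: B = -1/4, C = -1/2. Decomposition: (1/4)/(s - 2) - ((1/4)s + 1/2)/(s² + 4). Integrate: linear → ln, quadratic → (1/2)ln + arctan: (1/4) ln|(s - 2)| - (1/8) ln(s² + 4) - (1/4) arctan(s/2) + C


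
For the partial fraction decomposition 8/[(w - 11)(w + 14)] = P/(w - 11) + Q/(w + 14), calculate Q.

Cover-up at w = -14: Q = 8/(-14 - 11) = -8/25


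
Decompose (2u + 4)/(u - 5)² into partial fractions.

(2u + 4) = A(u - 5) + B. At u = 5: B = 2·5 + 4 = 14. Coeff of u: A = 2
Result: 2/(u - 5) + 14/(u - 5)²


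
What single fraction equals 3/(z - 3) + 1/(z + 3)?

Common denominator (z - 3)(z + 3). Numerator: 3(z + 3) + 1(z - 3) = (3z + 9) + (z - 3) = 4z + 6
Result: (4z + 6)/[(z - 3)(z + 3)]


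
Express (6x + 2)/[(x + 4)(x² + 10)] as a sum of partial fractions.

At x=-4: A = (6·(-4) + 2)/((-4)² + 10) = -11/13. B = -A = 11/13, C = 6 - (-4)·A = 34/13
Result: (-11/13)/(x + 4) + ((11/13)x + 34/13)/(x² + 10)


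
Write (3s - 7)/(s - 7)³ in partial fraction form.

(3s - 7) = A(s - 7)² + B(s - 7) + C. At s = 7: C = 3·7 - 7 = 14. Coefficients: A = 0, B = 3
Result: 3/(s - 7)² + 14/(s - 7)³


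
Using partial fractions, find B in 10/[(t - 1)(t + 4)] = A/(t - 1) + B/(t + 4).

Cover-up at t = -4: B = 10/(-4 - 1) = -10/5 = -2


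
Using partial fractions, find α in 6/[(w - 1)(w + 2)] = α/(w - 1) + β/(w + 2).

Cover-up at w = 1: α = 6/(1 + 2) = 6/3 = 2


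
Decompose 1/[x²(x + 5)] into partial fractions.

Cover-up at x=-5: R = 1/(-5 - 0)² = 1/25. Cover-up at x=0: Q = 1/(0 + 5) = 1/5. Comparing x² coeff: P = -R = -1/25
Result: (-1/25)/x + (1/5)/x² + (1/25)/(x + 5)


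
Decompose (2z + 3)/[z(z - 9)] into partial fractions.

At z=0: P = (2·0 + 3)/(0 - 9) = -1/3. At z=9: Q = (2·9 + 3)/(9 - 0) = 7/3
Result: (-1/3)/z + (7/3)/(z - 9)


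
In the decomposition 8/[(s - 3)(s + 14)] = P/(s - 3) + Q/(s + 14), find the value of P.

Cover-up at s = 3: P = 8/(3 + 14) = 8/17


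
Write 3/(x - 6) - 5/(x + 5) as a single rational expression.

Common denominator (x - 6)(x + 5). Numerator: 3(x + 5) - 5(x - 6) = (3x + 15) - (5x - 30) = -2x + 45
Result: (-2x + 45)/[(x - 6)(x + 5)]


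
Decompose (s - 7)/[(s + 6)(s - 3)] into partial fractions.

At s=-6: α = (1·(-6) - 7)/(-6 - 3) = 13/9. At s=3: β = (1·3 - 7)/(3 + 6) = -4/9
Result: (13/9)/(s + 6) - (4/9)/(s - 3)


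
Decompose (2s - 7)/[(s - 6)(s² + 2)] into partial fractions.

At s=6: A = (2·6 - 7)/(6² + 2) = 5/38. B = -A = -5/38, C = 2 - 6·A = 23/19
Result: (5/38)/(s - 6) - ((5/38)s - 23/19)/(s² + 2)


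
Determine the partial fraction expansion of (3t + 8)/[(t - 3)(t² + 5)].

At t=3: α = (3·3 + 8)/(3² + 5) = 17/14. β = -α = -17/14, γ = 3 - 3·α = -9/14
Result: (17/14)/(t - 3) - ((17/14)t + 9/14)/(t² + 5)


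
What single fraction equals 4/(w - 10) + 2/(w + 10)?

Common denominator (w - 10)(w + 10). Numerator: 4(w + 10) + 2(w - 10) = (4w + 40) + (2w - 20) = 6w + 20
Result: (6w + 20)/[(w - 10)(w + 10)]


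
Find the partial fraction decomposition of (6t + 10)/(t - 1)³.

(6t + 10) = A(t - 1)² + B(t - 1) + C. At t = 1: C = 6·1 + 10 = 16. Coefficients: A = 0, B = 6
Result: 6/(t - 1)² + 16/(t - 1)³


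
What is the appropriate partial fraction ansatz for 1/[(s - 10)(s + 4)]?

Distinct linear factors: P/(s - 10) + Q/(s + 4)


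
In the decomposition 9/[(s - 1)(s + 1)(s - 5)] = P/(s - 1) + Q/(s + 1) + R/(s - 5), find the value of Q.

Cover-up at s = -1: Q = 9/[(-1 - 1)(-1 - 5)] = 9/[(-2)(-6)] = 9/12 = 3/4


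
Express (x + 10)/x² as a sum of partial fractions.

(x + 10) = Ax + B. At x = 0: B = 1·0 + 10 = 10. Coeff of x: A = 1
Result: 1/x + 10/x²


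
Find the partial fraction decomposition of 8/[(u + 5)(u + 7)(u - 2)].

Using cover-up method: α = -4/7, β = 4/9, γ = 8/63
Result: (-4/7)/(u + 5) + (4/9)/(u + 7) + (8/63)/(u - 2)


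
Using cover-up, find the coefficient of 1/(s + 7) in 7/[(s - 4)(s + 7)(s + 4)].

Cover (s + 7), set s=-7: 7/[(-7 - 4)(-7 + 4)] = 7/33


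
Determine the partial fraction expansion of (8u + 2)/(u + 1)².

(8u + 2) = α(u + 1) + β. At u = -1: β = 8·(-1) + 2 = -6. Coeff of u: α = 8
Result: 8/(u + 1) - 6/(u + 1)²


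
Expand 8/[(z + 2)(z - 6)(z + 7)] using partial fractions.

Using cover-up method: α = -1/5, β = 1/13, γ = 8/65
Result: (-1/5)/(z + 2) + (1/13)/(z - 6) + (8/65)/(z + 7)


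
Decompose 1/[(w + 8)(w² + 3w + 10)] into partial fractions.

Cover-up at w = -8: P = 1/((-8)² + 3·(-8) + 10) = 1/50. Then Q = -P = -1/50, R = -P·(3 - 8) = 1/10
Result: (1/50)/(w + 8) - ((1/50)w - 1/10)/(w² + 3w + 10)


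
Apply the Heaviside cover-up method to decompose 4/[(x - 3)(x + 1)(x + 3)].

Cover (x - 3), x=3: α = 4/[(3 + 1)(3 + 3)] = 1/6. Cover (x + 1), x=-1: β = 4/[(-1 - 3)(-1 + 3)] = -1/2. Cover (x + 3), x=-3: γ = 4/[(-3 - 3)(-3 + 1)] = 1/3.
Result: (1/6)/(x - 3) - (1/2)/(x + 1) + (1/3)/(x + 3)


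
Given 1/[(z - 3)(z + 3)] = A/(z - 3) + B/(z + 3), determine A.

Cover-up at z = 3: A = 1/(3 + 3) = 1/6


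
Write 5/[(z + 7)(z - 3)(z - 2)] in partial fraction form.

Using cover-up method: A = 1/18, B = 1/2, C = -5/9
Result: (1/18)/(z + 7) + (1/2)/(z - 3) - (5/9)/(z - 2)


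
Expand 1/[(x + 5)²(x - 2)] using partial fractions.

Cover-up at x=2: C = 1/(2 + 5)² = 1/49. Cover-up at x=-5: B = 1/(-5 - 2) = -1/7. Comparing x² coeff: A = -C = -1/49
Result: (-1/49)/(x + 5) - (1/7)/(x + 5)² + (1/49)/(x - 2)


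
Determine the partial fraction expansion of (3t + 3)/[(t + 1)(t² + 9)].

At t=-1: A = (3·(-1) + 3)/((-1)² + 9) = 0. B = -A = 0, C = 3 - (-1)·A = 3
Result: (3)/(t² + 9)


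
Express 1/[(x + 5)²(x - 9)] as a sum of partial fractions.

Cover-up at x=9: R = 1/(9 + 5)² = 1/196. Cover-up at x=-5: Q = 1/(-5 - 9) = -1/14. Comparing x² coeff: P = -R = -1/196
Result: (-1/196)/(x + 5) - (1/14)/(x + 5)² + (1/196)/(x - 9)


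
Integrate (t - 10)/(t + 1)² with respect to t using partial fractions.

Decompose: P = 1, Q = 1·(-1) - 10 = -11, so (t - 10)/(t + 1)² = 1/(t + 1) - 11/(t + 1)². Integrate: ∫ P/(t + 1) dt = ln|(t + 1)|; ∫ Q/(t + 1)² dt = 11/(t + 1). Sum: ln|(t + 1)| + 11/(t + 1) + C


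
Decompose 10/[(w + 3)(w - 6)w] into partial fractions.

Using cover-up method: P = 10/27, Q = 5/27, R = -5/9
Result: (10/27)/(w + 3) + (5/27)/(w - 6) - (5/9)/w


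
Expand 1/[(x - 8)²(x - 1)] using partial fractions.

Cover-up at x=1: R = 1/(1 - 8)² = 1/49. Cover-up at x=8: Q = 1/(8 - 1) = 1/7. Comparing x² coeff: P = -R = -1/49
Result: (-1/49)/(x - 8) + (1/7)/(x - 8)² + (1/49)/(x - 1)


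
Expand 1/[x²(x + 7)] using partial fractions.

Cover-up at x=-7: R = 1/(-7 - 0)² = 1/49. Cover-up at x=0: Q = 1/(0 + 7) = 1/7. Comparing x² coeff: P = -R = -1/49
Result: (-1/49)/x + (1/7)/x² + (1/49)/(x + 7)


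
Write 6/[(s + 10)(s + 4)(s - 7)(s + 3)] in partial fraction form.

Using Heaviside cover-up: (-1/119)/(s + 10) + (1/11)/(s + 4) + (3/935)/(s - 7) - (3/35)/(s + 3)


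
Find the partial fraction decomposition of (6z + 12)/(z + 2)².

(6z + 12) = α(z + 2) + β. At z = -2: β = 6·(-2) + 12 = 0. Coeff of z: α = 6
Result: 6/(z + 2)


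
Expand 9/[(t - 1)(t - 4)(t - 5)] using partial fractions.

Using cover-up method: A = 3/4, B = -3, C = 9/4
Result: (3/4)/(t - 1) - 3/(t - 4) + (9/4)/(t - 5)


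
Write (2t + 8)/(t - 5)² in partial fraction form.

(2t + 8) = α(t - 5) + β. At t = 5: β = 2·5 + 8 = 18. Coeff of t: α = 2
Result: 2/(t - 5) + 18/(t - 5)²


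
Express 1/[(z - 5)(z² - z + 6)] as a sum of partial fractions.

Cover-up at z = 5: P = 1/(5² - 1·5 + 6) = 1/26. Then Q = -P = -1/26, R = -P·(-1 + 5) = -2/13
Result: (1/26)/(z - 5) - ((1/26)z + 2/13)/(z² - z + 6)


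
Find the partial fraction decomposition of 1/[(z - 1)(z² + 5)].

Cover-up at z = 1: A = 1/(1² + 5) = 1/6. Then B = -A = -1/6, C = -A·(0 + 1) = -1/6
Result: (1/6)/(z - 1) - ((1/6)z + 1/6)/(z² + 5)


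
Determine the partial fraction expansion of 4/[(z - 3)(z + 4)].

4/(z - 3)(z + 4) = α/(z - 3) + β/(z + 4). α = 4/(3 + 4) = 4/7, β = 4/(-4 - 3) = -4/7
Result: (4/7)/(z - 3) - (4/7)/(z + 4)


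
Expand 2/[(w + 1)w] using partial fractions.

2/(w + 1)w = P/(w + 1) + Q/w. P = 2/(-1 - 0) = -2, Q = 2/(0 + 1) = 2
Result: -2/(w + 1) + 2/w


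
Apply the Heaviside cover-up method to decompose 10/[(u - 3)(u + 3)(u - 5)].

Cover (u - 3), u=3: A = 10/[(3 + 3)(3 - 5)] = -5/6. Cover (u + 3), u=-3: B = 10/[(-3 - 3)(-3 - 5)] = 5/24. Cover (u - 5), u=5: C = 10/[(5 - 3)(5 + 3)] = 5/8.
Result: (-5/6)/(u - 3) + (5/24)/(u + 3) + (5/8)/(u - 5)


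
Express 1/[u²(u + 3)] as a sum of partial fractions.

Cover-up at u=-3: R = 1/(-3 - 0)² = 1/9. Cover-up at u=0: Q = 1/(0 + 3) = 1/3. Comparing u² coeff: P = -R = -1/9
Result: (-1/9)/u + (1/3)/u² + (1/9)/(u + 3)


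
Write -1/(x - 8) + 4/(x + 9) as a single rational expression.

Common denominator (x - 8)(x + 9). Numerator: -1(x + 9) + 4(x - 8) = (-x - 9) + (4x - 32) = 3x - 41
Result: (3x - 41)/[(x - 8)(x + 9)]


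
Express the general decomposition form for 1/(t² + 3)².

Repeated quadratic factor: (αt + β)/(t² + 3) + (γt + δ)/(t² + 3)²


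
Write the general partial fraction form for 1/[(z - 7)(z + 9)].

Distinct linear factors: α/(z - 7) + β/(z + 9)


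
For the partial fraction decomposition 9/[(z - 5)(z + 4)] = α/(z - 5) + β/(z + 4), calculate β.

Cover-up at z = -4: β = 9/(-4 - 5) = -9/9 = -1


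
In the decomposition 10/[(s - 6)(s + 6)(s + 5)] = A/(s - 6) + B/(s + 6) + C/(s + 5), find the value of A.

Cover-up at s = 6: A = 10/[(6 + 6)(6 + 5)] = 10/[(12)(11)] = 10/132 = 5/66


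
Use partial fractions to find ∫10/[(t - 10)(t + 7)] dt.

Decompose: 10/[(t - 10)(t + 7)] = (10/17)/(t - 10) - (10/17)/(t + 7). Integrate each term: (10/17) ln|(t - 10)| - (10/17) ln|(t + 7)| + C


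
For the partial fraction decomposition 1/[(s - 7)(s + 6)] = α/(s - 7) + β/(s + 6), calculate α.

Cover-up at s = 7: α = 1/(7 + 6) = 1/13


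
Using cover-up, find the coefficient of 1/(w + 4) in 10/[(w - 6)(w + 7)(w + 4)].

Cover (w + 4), set w=-4: 10/[(-4 - 6)(-4 + 7)] = -1/3


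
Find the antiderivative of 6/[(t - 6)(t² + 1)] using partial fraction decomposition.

Cover-up at t=6: A = 6/(6²+1) = 6/37. Coeff matching: B = -6/37, C = -36/37. Decomposition: (6/37)/(t - 6) - ((6/37)t + 36/37)/(t² + 1). Integrate: linear → ln, quadratic → (1/2)ln + arctan: (6/37) ln|(t - 6)| - (3/37) ln(t² + 1) - (36/37) arctan(t) + C


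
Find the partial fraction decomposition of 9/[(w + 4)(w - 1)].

9/(w + 4)(w - 1) = P/(w + 4) + Q/(w - 1). P = 9/(-4 - 1) = -9/5, Q = 9/(1 + 4) = 9/5
Result: (-9/5)/(w + 4) + (9/5)/(w - 1)


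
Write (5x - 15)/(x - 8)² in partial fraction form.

(5x - 15) = P(x - 8) + Q. At x = 8: Q = 5·8 - 15 = 25. Coeff of x: P = 5
Result: 5/(x - 8) + 25/(x - 8)²


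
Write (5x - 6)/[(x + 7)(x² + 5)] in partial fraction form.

At x=-7: P = (5·(-7) - 6)/((-7)² + 5) = -41/54. Q = -P = 41/54, R = 5 - (-7)·P = -17/54
Result: (-41/54)/(x + 7) + ((41/54)x - 17/54)/(x² + 5)


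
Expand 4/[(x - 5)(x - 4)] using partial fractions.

4/(x - 5)(x - 4) = P/(x - 5) + Q/(x - 4). P = 4/(5 - 4) = 4, Q = 4/(4 - 5) = -4
Result: 4/(x - 5) - 4/(x - 4)


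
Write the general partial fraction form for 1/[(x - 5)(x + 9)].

Distinct linear factors: A/(x - 5) + B/(x + 9)


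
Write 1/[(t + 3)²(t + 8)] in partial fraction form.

Cover-up at t=-8: R = 1/(-8 + 3)² = 1/25. Cover-up at t=-3: Q = 1/(-3 + 8) = 1/5. Comparing t² coeff: P = -R = -1/25
Result: (-1/25)/(t + 3) + (1/5)/(t + 3)² + (1/25)/(t + 8)


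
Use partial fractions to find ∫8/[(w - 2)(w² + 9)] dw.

Cover-up at w=2: A = 8/(2²+9) = 8/13. Coeff matching: B = -8/13, C = -16/13. Decomposition: (8/13)/(w - 2) - ((8/13)w + 16/13)/(w² + 9). Integrate: linear → ln, quadratic → (1/2)ln + arctan: (8/13) ln|(w - 2)| - (4/13) ln(w² + 9) - (16/39) arctan(w/3) + C


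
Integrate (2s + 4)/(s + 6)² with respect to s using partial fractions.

Decompose: α = 2, β = 2·(-6) + 4 = -8, so (2s + 4)/(s + 6)² = 2/(s + 6) - 8/(s + 6)². Integrate: ∫ α/(s + 6) ds = 2 ln|(s + 6)|; ∫ β/(s + 6)² ds = 8/(s + 6). Sum: 2 ln|(s + 6)| + 8/(s + 6) + C


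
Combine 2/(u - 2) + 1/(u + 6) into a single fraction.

Common denominator (u - 2)(u + 6). Numerator: 2(u + 6) + 1(u - 2) = (2u + 12) + (u - 2) = 3u + 10
Result: (3u + 10)/[(u - 2)(u + 6)]


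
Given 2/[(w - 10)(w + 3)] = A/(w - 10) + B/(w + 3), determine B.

Cover-up at w = -3: B = 2/(-3 - 10) = -2/13


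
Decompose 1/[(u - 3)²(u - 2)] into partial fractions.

Cover-up at u=2: γ = 1/(2 - 3)² = 1. Cover-up at u=3: β = 1/(3 - 2) = 1. Comparing u² coeff: α = -γ = -1
Result: -1/(u - 3) + 1/(u - 3)² + 1/(u - 2)


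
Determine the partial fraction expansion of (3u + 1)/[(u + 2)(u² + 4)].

At u=-2: P = (3·(-2) + 1)/((-2)² + 4) = -5/8. Q = -P = 5/8, R = 3 - (-2)·P = 7/4
Result: (-5/8)/(u + 2) + ((5/8)u + 7/4)/(u² + 4)


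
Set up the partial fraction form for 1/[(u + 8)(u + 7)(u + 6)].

Three distinct linear factors: A/(u + 8) + B/(u + 7) + C/(u + 6)


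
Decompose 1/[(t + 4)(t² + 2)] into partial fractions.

Cover-up at t = -4: α = 1/((-4)² + 2) = 1/18. Then β = -α = -1/18, γ = -α·(0 - 4) = 2/9
Result: (1/18)/(t + 4) - ((1/18)t - 2/9)/(t² + 2)


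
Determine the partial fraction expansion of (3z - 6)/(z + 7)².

(3z - 6) = α(z + 7) + β. At z = -7: β = 3·(-7) - 6 = -27. Coeff of z: α = 3
Result: 3/(z + 7) - 27/(z + 7)²


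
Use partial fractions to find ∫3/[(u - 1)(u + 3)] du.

Decompose: 3/[(u - 1)(u + 3)] = (3/4)/(u - 1) - (3/4)/(u + 3). Integrate each term: (3/4) ln|(u - 1)| - (3/4) ln|(u + 3)| + C


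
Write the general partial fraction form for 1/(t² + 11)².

Repeated quadratic factor: (At + B)/(t² + 11) + (Ct + D)/(t² + 11)²


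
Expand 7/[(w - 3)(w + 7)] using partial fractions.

7/(w - 3)(w + 7) = P/(w - 3) + Q/(w + 7). P = 7/(3 + 7) = 7/10, Q = 7/(-7 - 3) = -7/10
Result: (7/10)/(w - 3) - (7/10)/(w + 7)


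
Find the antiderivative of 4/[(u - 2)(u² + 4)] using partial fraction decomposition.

Cover-up at u=2: α = 4/(2²+4) = 1/2. Coeff matching: β = -1/2, γ = -1. Decomposition: (1/2)/(u - 2) - ((1/2)u + 1)/(u² + 4). Integrate: linear → ln, quadratic → (1/2)ln + arctan: (1/2) ln|(u - 2)| - (1/4) ln(u² + 4) - (1/2) arctan(u/2) + C


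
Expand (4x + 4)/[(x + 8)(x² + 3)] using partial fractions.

At x=-8: P = (4·(-8) + 4)/((-8)² + 3) = -28/67. Q = -P = 28/67, R = 4 - (-8)·P = 44/67
Result: (-28/67)/(x + 8) + ((28/67)x + 44/67)/(x² + 3)


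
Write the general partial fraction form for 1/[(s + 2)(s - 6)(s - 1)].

Three distinct linear factors: α/(s + 2) + β/(s - 6) + γ/(s - 1)


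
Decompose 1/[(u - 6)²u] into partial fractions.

Cover-up at u=0: C = 1/(0 - 6)² = 1/36. Cover-up at u=6: B = 1/(6 - 0) = 1/6. Comparing u² coeff: A = -C = -1/36
Result: (-1/36)/(u - 6) + (1/6)/(u - 6)² + (1/36)/u


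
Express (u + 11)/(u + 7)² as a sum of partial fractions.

(u + 11) = α(u + 7) + β. At u = -7: β = 1·(-7) + 11 = 4. Coeff of u: α = 1
Result: 1/(u + 7) + 4/(u + 7)²


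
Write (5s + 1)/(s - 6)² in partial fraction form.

(5s + 1) = A(s - 6) + B. At s = 6: B = 5·6 + 1 = 31. Coeff of s: A = 5
Result: 5/(s - 6) + 31/(s - 6)²


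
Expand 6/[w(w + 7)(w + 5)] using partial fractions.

Using cover-up method: α = 6/35, β = 3/7, γ = -3/5
Result: (6/35)/w + (3/7)/(w + 7) - (3/5)/(w + 5)


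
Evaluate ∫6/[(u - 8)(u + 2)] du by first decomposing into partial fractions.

Decompose: 6/[(u - 8)(u + 2)] = (3/5)/(u - 8) - (3/5)/(u + 2). Integrate each term: (3/5) ln|(u - 8)| - (3/5) ln|(u + 2)| + C


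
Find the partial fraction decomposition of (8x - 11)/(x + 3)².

(8x - 11) = α(x + 3) + β. At x = -3: β = 8·(-3) - 11 = -35. Coeff of x: α = 8
Result: 8/(x + 3) - 35/(x + 3)²


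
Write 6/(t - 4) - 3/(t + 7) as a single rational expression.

Common denominator (t - 4)(t + 7). Numerator: 6(t + 7) - 3(t - 4) = (6t + 42) - (3t - 12) = 3t + 54
Result: (3t + 54)/[(t - 4)(t + 7)]


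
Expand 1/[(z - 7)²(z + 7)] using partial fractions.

Cover-up at z=-7: C = 1/(-7 - 7)² = 1/196. Cover-up at z=7: B = 1/(7 + 7) = 1/14. Comparing z² coeff: A = -C = -1/196
Result: (-1/196)/(z - 7) + (1/14)/(z - 7)² + (1/196)/(z + 7)


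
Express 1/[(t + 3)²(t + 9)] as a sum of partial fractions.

Cover-up at t=-9: R = 1/(-9 + 3)² = 1/36. Cover-up at t=-3: Q = 1/(-3 + 9) = 1/6. Comparing t² coeff: P = -R = -1/36
Result: (-1/36)/(t + 3) + (1/6)/(t + 3)² + (1/36)/(t + 9)


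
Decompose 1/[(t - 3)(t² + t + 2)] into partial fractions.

Cover-up at t = 3: P = 1/(3² + 1·3 + 2) = 1/14. Then Q = -P = -1/14, R = -P·(1 + 3) = -2/7
Result: (1/14)/(t - 3) - ((1/14)t + 2/7)/(t² + t + 2)


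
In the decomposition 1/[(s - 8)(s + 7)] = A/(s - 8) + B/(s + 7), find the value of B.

Cover-up at s = -7: B = 1/(-7 - 8) = -1/15


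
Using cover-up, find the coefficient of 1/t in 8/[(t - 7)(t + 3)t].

Cover t, set t=0: 8/[(0 - 7)(0 + 3)] = -8/21


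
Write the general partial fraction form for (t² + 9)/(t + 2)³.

Repeated linear factor (power 3): α/(t + 2) + β/(t + 2)² + γ/(t + 2)³


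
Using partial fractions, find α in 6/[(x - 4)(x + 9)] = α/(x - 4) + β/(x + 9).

Cover-up at x = 4: α = 6/(4 + 9) = 6/13


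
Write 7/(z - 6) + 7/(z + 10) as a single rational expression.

Common denominator (z - 6)(z + 10). Numerator: 7(z + 10) + 7(z - 6) = (7z + 70) + (7z - 42) = 14z + 28
Result: (14z + 28)/[(z - 6)(z + 10)]


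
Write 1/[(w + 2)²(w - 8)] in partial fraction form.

Cover-up at w=8: R = 1/(8 + 2)² = 1/100. Cover-up at w=-2: Q = 1/(-2 - 8) = -1/10. Comparing w² coeff: P = -R = -1/100
Result: (-1/100)/(w + 2) - (1/10)/(w + 2)² + (1/100)/(w - 8)


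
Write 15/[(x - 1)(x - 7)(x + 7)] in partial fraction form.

Using cover-up method: A = -5/16, B = 5/28, C = 15/112
Result: (-5/16)/(x - 1) + (5/28)/(x - 7) + (15/112)/(x + 7)


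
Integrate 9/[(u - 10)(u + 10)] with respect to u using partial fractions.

Decompose: 9/[(u - 10)(u + 10)] = (9/20)/(u - 10) - (9/20)/(u + 10). Integrate each term: (9/20) ln|(u - 10)| - (9/20) ln|(u + 10)| + C


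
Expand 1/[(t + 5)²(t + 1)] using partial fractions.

Cover-up at t=-1: R = 1/(-1 + 5)² = 1/16. Cover-up at t=-5: Q = 1/(-5 + 1) = -1/4. Comparing t² coeff: P = -R = -1/16
Result: (-1/16)/(t + 5) - (1/4)/(t + 5)² + (1/16)/(t + 1)


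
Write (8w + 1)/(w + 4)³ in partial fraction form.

(8w + 1) = α(w + 4)² + β(w + 4) + γ. At w = -4: γ = 8·(-4) + 1 = -31. Coefficients: α = 0, β = 8
Result: 8/(w + 4)² - 31/(w + 4)³


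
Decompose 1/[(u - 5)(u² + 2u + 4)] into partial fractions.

Cover-up at u = 5: α = 1/(5² + 2·5 + 4) = 1/39. Then β = -α = -1/39, γ = -α·(2 + 5) = -7/39
Result: (1/39)/(u - 5) - ((1/39)u + 7/39)/(u² + 2u + 4)


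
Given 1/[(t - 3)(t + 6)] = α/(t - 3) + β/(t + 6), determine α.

Cover-up at t = 3: α = 1/(3 + 6) = 1/9


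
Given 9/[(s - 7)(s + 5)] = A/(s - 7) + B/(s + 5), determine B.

Cover-up at s = -5: B = 9/(-5 - 7) = -9/12 = -3/4


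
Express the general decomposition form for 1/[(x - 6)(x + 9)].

Distinct linear factors: α/(x - 6) + β/(x + 9)


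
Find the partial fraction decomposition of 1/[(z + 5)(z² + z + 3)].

Cover-up at z = -5: α = 1/((-5)² + 1·(-5) + 3) = 1/23. Then β = -α = -1/23, γ = -α·(1 - 5) = 4/23
Result: (1/23)/(z + 5) - ((1/23)z - 4/23)/(z² + z + 3)


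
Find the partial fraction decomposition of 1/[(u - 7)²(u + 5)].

Cover-up at u=-5: γ = 1/(-5 - 7)² = 1/144. Cover-up at u=7: β = 1/(7 + 5) = 1/12. Comparing u² coeff: α = -γ = -1/144
Result: (-1/144)/(u - 7) + (1/12)/(u - 7)² + (1/144)/(u + 5)


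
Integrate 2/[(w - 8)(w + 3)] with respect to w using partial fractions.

Decompose: 2/[(w - 8)(w + 3)] = (2/11)/(w - 8) - (2/11)/(w + 3). Integrate each term: (2/11) ln|(w - 8)| - (2/11) ln|(w + 3)| + C


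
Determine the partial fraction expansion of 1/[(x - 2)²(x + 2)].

Cover-up at x=-2: R = 1/(-2 - 2)² = 1/16. Cover-up at x=2: Q = 1/(2 + 2) = 1/4. Comparing x² coeff: P = -R = -1/16
Result: (-1/16)/(x - 2) + (1/4)/(x - 2)² + (1/16)/(x + 2)


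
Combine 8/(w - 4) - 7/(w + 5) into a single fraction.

Common denominator (w - 4)(w + 5). Numerator: 8(w + 5) - 7(w - 4) = (8w + 40) - (7w - 28) = w + 68
Result: (w + 68)/[(w - 4)(w + 5)]


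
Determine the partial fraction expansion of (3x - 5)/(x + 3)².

(3x - 5) = P(x + 3) + Q. At x = -3: Q = 3·(-3) - 5 = -14. Coeff of x: P = 3
Result: 3/(x + 3) - 14/(x + 3)²


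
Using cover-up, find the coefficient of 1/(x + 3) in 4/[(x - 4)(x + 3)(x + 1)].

Cover (x + 3), set x=-3: 4/[(-3 - 4)(-3 + 1)] = 2/7


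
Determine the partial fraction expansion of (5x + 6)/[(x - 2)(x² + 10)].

At x=2: α = (5·2 + 6)/(2² + 10) = 8/7. β = -α = -8/7, γ = 5 - 2·α = 19/7
Result: (8/7)/(x - 2) - ((8/7)x - 19/7)/(x² + 10)


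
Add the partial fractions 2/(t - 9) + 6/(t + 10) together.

Common denominator (t - 9)(t + 10). Numerator: 2(t + 10) + 6(t - 9) = (2t + 20) + (6t - 54) = 8t - 34
Result: (8t - 34)/[(t - 9)(t + 10)]


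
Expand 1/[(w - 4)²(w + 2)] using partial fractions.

Cover-up at w=-2: γ = 1/(-2 - 4)² = 1/36. Cover-up at w=4: β = 1/(4 + 2) = 1/6. Comparing w² coeff: α = -γ = -1/36
Result: (-1/36)/(w - 4) + (1/6)/(w - 4)² + (1/36)/(w + 2)


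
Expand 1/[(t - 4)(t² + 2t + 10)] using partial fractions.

Cover-up at t = 4: P = 1/(4² + 2·4 + 10) = 1/34. Then Q = -P = -1/34, R = -P·(2 + 4) = -3/17
Result: (1/34)/(t - 4) - ((1/34)t + 3/17)/(t² + 2t + 10)


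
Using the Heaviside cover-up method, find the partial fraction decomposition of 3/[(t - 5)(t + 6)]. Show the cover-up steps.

Cover (t - 5): set t=5, get A = 3/(5 + 6) = 3/11. Cover (t + 6): set t=-6, get B = 3/(-6 - 5) = -3/11.
Result: (3/11)/(t - 5) - (3/11)/(t + 6)


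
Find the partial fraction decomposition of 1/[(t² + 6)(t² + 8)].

Coefficient matching gives α = γ = 0, β = 1/(8-6) = 1/2, δ = -β = -1/2
Result: (1/2)/(t² + 6) - (1/2)/(t² + 8)


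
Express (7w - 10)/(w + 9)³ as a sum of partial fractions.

(7w - 10) = A(w + 9)² + B(w + 9) + C. At w = -9: C = 7·(-9) - 10 = -73. Coefficients: A = 0, B = 7
Result: 7/(w + 9)² - 73/(w + 9)³


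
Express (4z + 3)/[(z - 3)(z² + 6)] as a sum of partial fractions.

At z=3: P = (4·3 + 3)/(3² + 6) = 1. Q = -P = -1, R = 4 - 3·P = 1
Result: 1/(z - 3) - (z - 1)/(z² + 6)


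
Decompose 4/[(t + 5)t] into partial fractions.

4/(t + 5)t = A/(t + 5) + B/t. A = 4/(-5 - 0) = -4/5, B = 4/(0 + 5) = 4/5
Result: (-4/5)/(t + 5) + (4/5)/t


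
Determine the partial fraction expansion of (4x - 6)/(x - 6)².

(4x - 6) = P(x - 6) + Q. At x = 6: Q = 4·6 - 6 = 18. Coeff of x: P = 4
Result: 4/(x - 6) + 18/(x - 6)²


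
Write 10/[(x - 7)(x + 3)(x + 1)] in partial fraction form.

Using cover-up method: α = 1/8, β = 1/2, γ = -5/8
Result: (1/8)/(x - 7) + (1/2)/(x + 3) - (5/8)/(x + 1)


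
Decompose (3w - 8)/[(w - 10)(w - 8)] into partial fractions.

At w=10: α = (3·10 - 8)/(10 - 8) = 11. At w=8: β = (3·8 - 8)/(8 - 10) = -8
Result: 11/(w - 10) - 8/(w - 8)


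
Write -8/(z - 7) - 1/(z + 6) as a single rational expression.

Common denominator (z - 7)(z + 6). Numerator: -8(z + 6) - 1(z - 7) = (-8z - 48) - (z - 7) = -9z - 41
Result: (-9z - 41)/[(z - 7)(z + 6)]


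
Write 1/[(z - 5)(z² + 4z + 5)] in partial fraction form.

Cover-up at z = 5: P = 1/(5² + 4·5 + 5) = 1/50. Then Q = -P = -1/50, R = -P·(4 + 5) = -9/50
Result: (1/50)/(z - 5) - ((1/50)z + 9/50)/(z² + 4z + 5)


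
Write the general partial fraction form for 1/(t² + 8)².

Repeated quadratic factor: (At + B)/(t² + 8) + (Ct + D)/(t² + 8)²


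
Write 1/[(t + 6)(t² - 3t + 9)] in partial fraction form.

Cover-up at t = -6: P = 1/((-6)² - 3·(-6) + 9) = 1/63. Then Q = -P = -1/63, R = -P·(-3 - 6) = 1/7
Result: (1/63)/(t + 6) - ((1/63)t - 1/7)/(t² - 3t + 9)


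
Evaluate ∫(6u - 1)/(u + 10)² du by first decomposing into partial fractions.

Decompose: α = 6, β = 6·(-10) - 1 = -61, so (6u - 1)/(u + 10)² = 6/(u + 10) - 61/(u + 10)². Integrate: ∫ α/(u + 10) du = 6 ln|(u + 10)|; ∫ β/(u + 10)² du = 61/(u + 10). Sum: 6 ln|(u + 10)| + 61/(u + 10) + C


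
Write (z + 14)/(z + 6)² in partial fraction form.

(z + 14) = P(z + 6) + Q. At z = -6: Q = 1·(-6) + 14 = 8. Coeff of z: P = 1
Result: 1/(z + 6) + 8/(z + 6)²


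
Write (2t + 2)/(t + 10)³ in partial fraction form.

(2t + 2) = A(t + 10)² + B(t + 10) + C. At t = -10: C = 2·(-10) + 2 = -18. Coefficients: A = 0, B = 2
Result: 2/(t + 10)² - 18/(t + 10)³


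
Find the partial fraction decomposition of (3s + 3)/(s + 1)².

(3s + 3) = P(s + 1) + Q. At s = -1: Q = 3·(-1) + 3 = 0. Coeff of s: P = 3
Result: 3/(s + 1)


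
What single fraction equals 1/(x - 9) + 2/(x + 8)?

Common denominator (x - 9)(x + 8). Numerator: 1(x + 8) + 2(x - 9) = (x + 8) + (2x - 18) = 3x - 10
Result: (3x - 10)/[(x - 9)(x + 8)]


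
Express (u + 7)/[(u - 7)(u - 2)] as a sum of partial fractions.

At u=7: P = (1·7 + 7)/(7 - 2) = 14/5. At u=2: Q = (1·2 + 7)/(2 - 7) = -9/5
Result: (14/5)/(u - 7) - (9/5)/(u - 2)


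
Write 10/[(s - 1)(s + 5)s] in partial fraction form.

Using cover-up method: P = 5/3, Q = 1/3, R = -2
Result: (5/3)/(s - 1) + (1/3)/(s + 5) - 2/s


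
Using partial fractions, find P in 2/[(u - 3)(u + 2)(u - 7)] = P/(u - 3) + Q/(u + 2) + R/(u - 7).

Cover-up at u = 3: P = 2/[(3 + 2)(3 - 7)] = 2/[(5)(-4)] = -2/20 = -1/10


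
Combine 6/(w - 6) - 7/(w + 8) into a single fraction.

Common denominator (w - 6)(w + 8). Numerator: 6(w + 8) - 7(w - 6) = (6w + 48) - (7w - 42) = -w + 90
Result: (-w + 90)/[(w - 6)(w + 8)]


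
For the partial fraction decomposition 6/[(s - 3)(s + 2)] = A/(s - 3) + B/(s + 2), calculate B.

Cover-up at s = -2: B = 6/(-2 - 3) = -6/5


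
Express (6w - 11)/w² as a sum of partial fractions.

(6w - 11) = Aw + B. At w = 0: B = 6·0 - 11 = -11. Coeff of w: A = 6
Result: 6/w - 11/w²


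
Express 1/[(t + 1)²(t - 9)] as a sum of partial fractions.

Cover-up at t=9: C = 1/(9 + 1)² = 1/100. Cover-up at t=-1: B = 1/(-1 - 9) = -1/10. Comparing t² coeff: A = -C = -1/100
Result: (-1/100)/(t + 1) - (1/10)/(t + 1)² + (1/100)/(t - 9)


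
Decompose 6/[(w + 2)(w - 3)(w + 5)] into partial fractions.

Using cover-up method: α = -2/5, β = 3/20, γ = 1/4
Result: (-2/5)/(w + 2) + (3/20)/(w - 3) + (1/4)/(w + 5)


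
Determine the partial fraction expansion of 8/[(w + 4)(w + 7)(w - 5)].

Using cover-up method: α = -8/27, β = 2/9, γ = 2/27
Result: (-8/27)/(w + 4) + (2/9)/(w + 7) + (2/27)/(w - 5)


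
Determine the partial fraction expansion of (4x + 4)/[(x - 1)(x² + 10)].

At x=1: P = (4·1 + 4)/(1² + 10) = 8/11. Q = -P = -8/11, R = 4 - 1·P = 36/11
Result: (8/11)/(x - 1) - ((8/11)x - 36/11)/(x² + 10)


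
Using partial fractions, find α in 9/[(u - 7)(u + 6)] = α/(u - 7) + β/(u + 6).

Cover-up at u = 7: α = 9/(7 + 6) = 9/13


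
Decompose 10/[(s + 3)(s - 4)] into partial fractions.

10/(s + 3)(s - 4) = A/(s + 3) + B/(s - 4). A = 10/(-3 - 4) = -10/7, B = 10/(4 + 3) = 10/7
Result: (-10/7)/(s + 3) + (10/7)/(s - 4)


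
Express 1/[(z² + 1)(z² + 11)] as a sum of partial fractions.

Coefficient matching gives P = R = 0, Q = 1/(11-1) = 1/10, S = -Q = -1/10
Result: (1/10)/(z² + 1) - (1/10)/(z² + 11)


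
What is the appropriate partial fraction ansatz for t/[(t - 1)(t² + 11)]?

Linear + irreducible quadratic: A/(t - 1) + (Bt + C)/(t² + 11)


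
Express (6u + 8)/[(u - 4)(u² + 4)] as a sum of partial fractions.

At u=4: P = (6·4 + 8)/(4² + 4) = 8/5. Q = -P = -8/5, R = 6 - 4·P = -2/5
Result: (8/5)/(u - 4) - ((8/5)u + 2/5)/(u² + 4)


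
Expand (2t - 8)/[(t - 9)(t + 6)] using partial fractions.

At t=9: α = (2·9 - 8)/(9 + 6) = 2/3. At t=-6: β = (2·(-6) - 8)/(-6 - 9) = 4/3
Result: (2/3)/(t - 9) + (4/3)/(t + 6)


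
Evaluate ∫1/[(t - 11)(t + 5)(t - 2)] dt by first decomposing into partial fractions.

Cover-up: P = 1/144, Q = 1/112, R = -1/63. Decomposition: (1/144)/(t - 11) + (1/112)/(t + 5) - (1/63)/(t - 2). Integrate each term: (1/144) ln|(t - 11)| + (1/112) ln|(t + 5)| - (1/63) ln|(t - 2)| + C


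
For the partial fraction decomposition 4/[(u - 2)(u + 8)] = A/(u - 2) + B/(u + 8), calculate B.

Cover-up at u = -8: B = 4/(-8 - 2) = -4/10 = -2/5


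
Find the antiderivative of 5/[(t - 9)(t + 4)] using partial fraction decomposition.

Decompose: 5/[(t - 9)(t + 4)] = (5/13)/(t - 9) - (5/13)/(t + 4). Integrate each term: (5/13) ln|(t - 9)| - (5/13) ln|(t + 4)| + C


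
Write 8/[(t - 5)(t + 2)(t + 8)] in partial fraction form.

Using cover-up method: A = 8/91, B = -4/21, C = 4/39
Result: (8/91)/(t - 5) - (4/21)/(t + 2) + (4/39)/(t + 8)


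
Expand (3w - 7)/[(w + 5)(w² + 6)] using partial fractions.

At w=-5: α = (3·(-5) - 7)/((-5)² + 6) = -22/31. β = -α = 22/31, γ = 3 - (-5)·α = -17/31
Result: (-22/31)/(w + 5) + ((22/31)w - 17/31)/(w² + 6)


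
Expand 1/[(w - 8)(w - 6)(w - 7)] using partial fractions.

Using cover-up method: P = 1/2, Q = 1/2, R = -1
Result: (1/2)/(w - 8) + (1/2)/(w - 6) - 1/(w - 7)


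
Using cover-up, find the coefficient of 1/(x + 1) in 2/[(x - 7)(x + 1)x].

Cover (x + 1), set x=-1: 2/[(-1 - 7)(-1 - 0)] = 1/4


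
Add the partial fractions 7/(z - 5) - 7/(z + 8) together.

Common denominator (z - 5)(z + 8). Numerator: 7(z + 8) - 7(z - 5) = (7z + 56) - (7z - 35) = 91
Result: (91)/[(z - 5)(z + 8)]


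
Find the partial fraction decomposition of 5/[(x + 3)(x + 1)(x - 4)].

Using cover-up method: α = 5/14, β = -1/2, γ = 1/7
Result: (5/14)/(x + 3) - (1/2)/(x + 1) + (1/7)/(x - 4)


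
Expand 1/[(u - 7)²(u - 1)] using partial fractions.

Cover-up at u=1: C = 1/(1 - 7)² = 1/36. Cover-up at u=7: B = 1/(7 - 1) = 1/6. Comparing u² coeff: A = -C = -1/36
Result: (-1/36)/(u - 7) + (1/6)/(u - 7)² + (1/36)/(u - 1)


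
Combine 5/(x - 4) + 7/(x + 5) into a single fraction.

Common denominator (x - 4)(x + 5). Numerator: 5(x + 5) + 7(x - 4) = (5x + 25) + (7x - 28) = 12x - 3
Result: (12x - 3)/[(x - 4)(x + 5)]


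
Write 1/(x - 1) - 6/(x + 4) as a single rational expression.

Common denominator (x - 1)(x + 4). Numerator: 1(x + 4) - 6(x - 1) = (x + 4) - (6x - 6) = -5x + 10
Result: (-5x + 10)/[(x - 1)(x + 4)]


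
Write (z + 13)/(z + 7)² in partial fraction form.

(z + 13) = α(z + 7) + β. At z = -7: β = 1·(-7) + 13 = 6. Coeff of z: α = 1
Result: 1/(z + 7) + 6/(z + 7)²


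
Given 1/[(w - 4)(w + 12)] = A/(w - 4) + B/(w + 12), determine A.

Cover-up at w = 4: A = 1/(4 + 12) = 1/16


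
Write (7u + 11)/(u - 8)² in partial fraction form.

(7u + 11) = α(u - 8) + β. At u = 8: β = 7·8 + 11 = 67. Coeff of u: α = 7
Result: 7/(u - 8) + 67/(u - 8)²


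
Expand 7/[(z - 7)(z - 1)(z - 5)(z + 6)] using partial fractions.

Using Heaviside cover-up: (7/156)/(z - 7) + (1/24)/(z - 1) - (7/88)/(z - 5) - (1/143)/(z + 6)


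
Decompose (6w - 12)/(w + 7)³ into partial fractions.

(6w - 12) = P(w + 7)² + Q(w + 7) + R. At w = -7: R = 6·(-7) - 12 = -54. Coefficients: P = 0, Q = 6
Result: 6/(w + 7)² - 54/(w + 7)³


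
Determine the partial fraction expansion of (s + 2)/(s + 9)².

(s + 2) = P(s + 9) + Q. At s = -9: Q = 1·(-9) + 2 = -7. Coeff of s: P = 1
Result: 1/(s + 9) - 7/(s + 9)²


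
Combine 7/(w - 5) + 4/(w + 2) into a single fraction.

Common denominator (w - 5)(w + 2). Numerator: 7(w + 2) + 4(w - 5) = (7w + 14) + (4w - 20) = 11w - 6
Result: (11w - 6)/[(w - 5)(w + 2)]


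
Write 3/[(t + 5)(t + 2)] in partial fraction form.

3/(t + 5)(t + 2) = α/(t + 5) + β/(t + 2). α = 3/(-5 + 2) = -1, β = 3/(-2 + 5) = 1
Result: -1/(t + 5) + 1/(t + 2)


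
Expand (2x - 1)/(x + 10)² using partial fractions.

(2x - 1) = α(x + 10) + β. At x = -10: β = 2·(-10) - 1 = -21. Coeff of x: α = 2
Result: 2/(x + 10) - 21/(x + 10)²


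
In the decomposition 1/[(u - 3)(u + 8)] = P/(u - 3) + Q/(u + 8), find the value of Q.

Cover-up at u = -8: Q = 1/(-8 - 3) = -1/11


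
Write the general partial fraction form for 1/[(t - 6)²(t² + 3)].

Repeated linear + quadratic: α/(t - 6) + β/(t - 6)² + (γt + δ)/(t² + 3)


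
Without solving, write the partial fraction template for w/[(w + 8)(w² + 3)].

Linear + irreducible quadratic: α/(w + 8) + (βw + γ)/(w² + 3)


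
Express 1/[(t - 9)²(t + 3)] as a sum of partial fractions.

Cover-up at t=-3: C = 1/(-3 - 9)² = 1/144. Cover-up at t=9: B = 1/(9 + 3) = 1/12. Comparing t² coeff: A = -C = -1/144
Result: (-1/144)/(t - 9) + (1/12)/(t - 9)² + (1/144)/(t + 3)


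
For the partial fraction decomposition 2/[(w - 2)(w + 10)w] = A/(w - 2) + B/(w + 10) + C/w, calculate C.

Cover-up at w = 0: C = 2/[(0 - 2)(0 + 10)] = 2/[(-2)(10)] = -2/20 = -1/10


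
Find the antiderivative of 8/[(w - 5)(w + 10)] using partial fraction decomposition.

Decompose: 8/[(w - 5)(w + 10)] = (8/15)/(w - 5) - (8/15)/(w + 10). Integrate each term: (8/15) ln|(w - 5)| - (8/15) ln|(w + 10)| + C


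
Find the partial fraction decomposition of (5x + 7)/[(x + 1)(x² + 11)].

At x=-1: α = (5·(-1) + 7)/((-1)² + 11) = 1/6. β = -α = -1/6, γ = 5 - (-1)·α = 31/6
Result: (1/6)/(x + 1) - ((1/6)x - 31/6)/(x² + 11)


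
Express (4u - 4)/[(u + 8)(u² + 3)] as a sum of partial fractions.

At u=-8: α = (4·(-8) - 4)/((-8)² + 3) = -36/67. β = -α = 36/67, γ = 4 - (-8)·α = -20/67
Result: (-36/67)/(u + 8) + ((36/67)u - 20/67)/(u² + 3)


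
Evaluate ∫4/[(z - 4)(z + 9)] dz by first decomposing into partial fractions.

Decompose: 4/[(z - 4)(z + 9)] = (4/13)/(z - 4) - (4/13)/(z + 9). Integrate each term: (4/13) ln|(z - 4)| - (4/13) ln|(z + 9)| + C


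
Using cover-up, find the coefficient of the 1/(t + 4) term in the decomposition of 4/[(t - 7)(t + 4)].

Cover (t + 4), set t=-4: 4/((t - 7) at t=-4) = 4/(-11) = -4/11


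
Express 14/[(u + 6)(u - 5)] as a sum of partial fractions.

14/(u + 6)(u - 5) = α/(u + 6) + β/(u - 5). α = 14/(-6 - 5) = -14/11, β = 14/(5 + 6) = 14/11
Result: (-14/11)/(u + 6) + (14/11)/(u - 5)


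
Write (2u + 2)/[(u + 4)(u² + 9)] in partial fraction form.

At u=-4: P = (2·(-4) + 2)/((-4)² + 9) = -6/25. Q = -P = 6/25, R = 2 - (-4)·P = 26/25
Result: (-6/25)/(u + 4) + ((6/25)u + 26/25)/(u² + 9)


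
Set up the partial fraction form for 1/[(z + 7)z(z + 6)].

Three distinct linear factors: P/(z + 7) + Q/z + R/(z + 6)


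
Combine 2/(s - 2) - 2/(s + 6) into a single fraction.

Common denominator (s - 2)(s + 6). Numerator: 2(s + 6) - 2(s - 2) = (2s + 12) - (2s - 4) = 16
Result: (16)/[(s - 2)(s + 6)]


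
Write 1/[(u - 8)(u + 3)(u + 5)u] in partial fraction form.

Using Heaviside cover-up: (1/1144)/(u - 8) + (1/66)/(u + 3) - (1/130)/(u + 5) - (1/120)/u


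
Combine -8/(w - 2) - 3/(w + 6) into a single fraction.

Common denominator (w - 2)(w + 6). Numerator: -8(w + 6) - 3(w - 2) = (-8w - 48) - (3w - 6) = -11w - 42
Result: (-11w - 42)/[(w - 2)(w + 6)]


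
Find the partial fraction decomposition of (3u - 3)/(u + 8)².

(3u - 3) = A(u + 8) + B. At u = -8: B = 3·(-8) - 3 = -27. Coeff of u: A = 3
Result: 3/(u + 8) - 27/(u + 8)²


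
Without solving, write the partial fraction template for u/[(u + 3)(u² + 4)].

Linear + irreducible quadratic: α/(u + 3) + (βu + γ)/(u² + 4)


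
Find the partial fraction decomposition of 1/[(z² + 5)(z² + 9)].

Coefficient matching gives α = γ = 0, β = 1/(9-5) = 1/4, δ = -β = -1/4
Result: (1/4)/(z² + 5) - (1/4)/(z² + 9)


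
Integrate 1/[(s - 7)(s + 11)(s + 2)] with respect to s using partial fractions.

Cover-up: P = 1/162, Q = 1/162, R = -1/81. Decomposition: (1/162)/(s - 7) + (1/162)/(s + 11) - (1/81)/(s + 2). Integrate each term: (1/162) ln|(s - 7)| + (1/162) ln|(s + 11)| - (1/81) ln|(s + 2)| + C


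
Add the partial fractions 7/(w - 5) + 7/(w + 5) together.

Common denominator (w - 5)(w + 5). Numerator: 7(w + 5) + 7(w - 5) = (7w + 35) + (7w - 35) = 14w
Result: (14w)/[(w - 5)(w + 5)]
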